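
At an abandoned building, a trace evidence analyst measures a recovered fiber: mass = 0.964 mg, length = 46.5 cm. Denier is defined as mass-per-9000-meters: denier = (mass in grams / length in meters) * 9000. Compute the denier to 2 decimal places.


Denier calculation:
Mass in grams = 0.964 mg / 1000 = 0.000964 g
Length in meters = 46.5 cm / 100 = 0.465 m
Linear density = mass / length = 0.000964 / 0.465 = 0.00207312 g/m
Denier = (g/m) * 9000 = 0.00207312 * 9000 = 18.66

18.66


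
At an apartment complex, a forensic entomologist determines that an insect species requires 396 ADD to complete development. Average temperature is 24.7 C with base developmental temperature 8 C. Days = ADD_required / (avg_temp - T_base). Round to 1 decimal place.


Insect development time:
Effective temperature = avg_temp - T_base = 24.7 - 8 = 16.7 C
Days = ADD / effective_temp = 396 / 16.7 = 23.7 days

23.7


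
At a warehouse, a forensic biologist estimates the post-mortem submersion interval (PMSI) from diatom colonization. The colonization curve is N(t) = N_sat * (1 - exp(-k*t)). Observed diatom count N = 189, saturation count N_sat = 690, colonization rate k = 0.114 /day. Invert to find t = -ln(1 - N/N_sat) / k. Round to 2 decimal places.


PMSI from diatom colonization curve:
N / N_sat = 189 / 690 = 0.273913
1 - N/N_sat = 0.726087
ln(1 - N/N_sat) = -0.320085
t = -ln(1 - N/N_sat) / k = -(-0.320085) / 0.114 = 2.81 days

2.81


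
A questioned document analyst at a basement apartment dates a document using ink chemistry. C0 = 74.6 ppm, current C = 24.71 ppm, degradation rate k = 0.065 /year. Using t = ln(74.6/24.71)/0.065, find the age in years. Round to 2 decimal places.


Document age estimation:
C0/C = 74.6 / 24.71 = 3.019021
ln(C0/C) = 1.104933
t = 1.104933 / 0.065 = 17.00 years

17.00


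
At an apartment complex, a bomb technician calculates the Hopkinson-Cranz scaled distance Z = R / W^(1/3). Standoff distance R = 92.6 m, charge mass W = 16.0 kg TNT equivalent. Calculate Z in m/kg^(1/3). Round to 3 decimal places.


Scaled distance calculation:
W^(1/3) = 16.0^(1/3) = 2.519842
Z = R / W^(1/3) = 92.6 / 2.519842
Z = 36.748 m/kg^(1/3)

36.748


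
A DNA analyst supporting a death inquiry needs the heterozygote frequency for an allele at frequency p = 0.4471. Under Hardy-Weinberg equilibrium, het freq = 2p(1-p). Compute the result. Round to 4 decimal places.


Hardy-Weinberg heterozygote frequency:
q = 1 - p = 1 - 0.4471 = 0.5529
2pq = 2 * 0.4471 * 0.5529 = 0.4944

0.4944


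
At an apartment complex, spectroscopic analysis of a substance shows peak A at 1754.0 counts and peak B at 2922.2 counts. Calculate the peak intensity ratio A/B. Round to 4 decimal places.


Spectral peak ratio:
Peak A = 1754.0 counts
Peak B = 2922.2 counts
Ratio = 1754.0 / 2922.2 = 0.6002

0.6002


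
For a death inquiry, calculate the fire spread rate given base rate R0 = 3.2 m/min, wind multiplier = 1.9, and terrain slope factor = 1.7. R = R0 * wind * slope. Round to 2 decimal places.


Fire spread rate calculation:
R = R0 * wind_factor * slope_factor
= 3.2 * 1.9 * 1.7
= 6.08 * 1.7
= 10.34 m/min

10.34


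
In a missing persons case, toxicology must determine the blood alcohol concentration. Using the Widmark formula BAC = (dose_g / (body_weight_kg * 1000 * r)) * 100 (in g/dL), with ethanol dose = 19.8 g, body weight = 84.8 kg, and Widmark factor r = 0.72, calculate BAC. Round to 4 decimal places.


Applying the Widmark formula:
BAC = (dose_g / (body_wt * 1000 * r)) * 100
Denominator = 84.8 * 1000 * 0.72 = 61056
BAC = (19.8 / 61056) * 100
BAC = 0.0324 g/dL

0.0324


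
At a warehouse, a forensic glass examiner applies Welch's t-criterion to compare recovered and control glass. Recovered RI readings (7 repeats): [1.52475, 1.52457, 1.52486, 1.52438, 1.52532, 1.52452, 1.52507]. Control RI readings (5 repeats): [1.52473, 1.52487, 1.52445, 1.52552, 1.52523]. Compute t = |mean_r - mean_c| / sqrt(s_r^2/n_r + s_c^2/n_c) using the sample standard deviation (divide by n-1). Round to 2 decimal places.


Welch's t-criterion for glass RI comparison:
Recovered mean = sum / n_r = 10.67347 / 7 = 1.5247814
Control mean = sum / n_c = 7.6248 / 5 = 1.52496
Recovered sample variance s_r^2 = 1.09114e-07
Control sample variance s_c^2 = 1.769e-07
Welch SE (unpooled) = sqrt(s_r^2/n_r + s_c^2/n_c) = sqrt(1.55878e-08 + 3.538e-08) = sqrt(5.09678e-08) = 0.00022576
|mean_r - mean_c| = 0.000178571
t = 0.000178571 / 0.00022576 = 0.79

0.79


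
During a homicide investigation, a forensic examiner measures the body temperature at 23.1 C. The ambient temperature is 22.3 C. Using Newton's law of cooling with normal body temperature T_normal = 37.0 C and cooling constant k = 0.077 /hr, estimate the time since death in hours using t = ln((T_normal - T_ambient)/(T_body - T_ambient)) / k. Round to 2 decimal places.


Using Newton's law of cooling:
t = ln((T_normal - T_ambient) / (T_body - T_ambient)) / k
T_normal - T_ambient = 14.7
T_body - T_ambient = 0.8
Ratio = 18.375
ln(ratio) = 2.910991
t = 2.910991 / 0.077 = 37.81 hours

37.81


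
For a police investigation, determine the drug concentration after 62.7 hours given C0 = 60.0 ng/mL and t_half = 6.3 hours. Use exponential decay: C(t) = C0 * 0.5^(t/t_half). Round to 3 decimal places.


Drug concentration decay:
Number of half-lives = t / t_half = 62.7 / 6.3 = 9.952381
Decay factor = 0.5^9.952381 = 0.00100933
C(t) = 60.0 * 0.00100933 = 0.061 ng/mL

0.061


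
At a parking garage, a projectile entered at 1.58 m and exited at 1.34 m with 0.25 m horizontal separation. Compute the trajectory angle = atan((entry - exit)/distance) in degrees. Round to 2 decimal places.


Bullet trajectory angle:
Height difference = 1.58 - 1.34 = 0.24 m
angle = atan(0.24 / 0.25)
angle = atan(0.96)
angle = 43.83 degrees

43.83


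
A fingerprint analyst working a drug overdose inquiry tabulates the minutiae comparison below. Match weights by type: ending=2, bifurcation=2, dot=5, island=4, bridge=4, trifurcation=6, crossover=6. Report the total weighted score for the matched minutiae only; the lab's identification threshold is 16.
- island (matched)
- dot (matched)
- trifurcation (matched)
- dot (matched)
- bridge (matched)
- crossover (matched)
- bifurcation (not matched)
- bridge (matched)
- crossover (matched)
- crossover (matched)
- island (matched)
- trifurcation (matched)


Weighted minutiae match score:
  island: matched, +4 (running total 4)
  dot: matched, +5 (running total 9)
  trifurcation: matched, +6 (running total 15)
  dot: matched, +5 (running total 20)
  bridge: matched, +4 (running total 24)
  crossover: matched, +6 (running total 30)
  bifurcation: not matched, +0
  bridge: matched, +4 (running total 34)
  crossover: matched, +6 (running total 40)
  crossover: matched, +6 (running total 46)
  island: matched, +4 (running total 50)
  trifurcation: matched, +6 (running total 56)
Total score = 56
Threshold = 16; verdict = identification

56


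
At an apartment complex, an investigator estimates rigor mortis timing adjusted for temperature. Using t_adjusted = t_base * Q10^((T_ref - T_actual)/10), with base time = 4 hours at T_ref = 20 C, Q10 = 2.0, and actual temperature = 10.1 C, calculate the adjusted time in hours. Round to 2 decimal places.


Rigor mortis time adjustment:
Exponent = (T_ref - T_actual) / 10 = (20 - 10.1) / 10 = 0.99
Q10 factor = 2.0^0.99 = 1.98618
t_adjusted = 4 * 1.98618 = 7.94 hours

7.94


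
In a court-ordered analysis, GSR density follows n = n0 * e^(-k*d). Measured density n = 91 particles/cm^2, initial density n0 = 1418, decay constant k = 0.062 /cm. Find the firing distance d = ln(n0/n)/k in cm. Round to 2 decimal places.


GSR distance calculation:
n0/n = 1418 / 91 = 15.582418
ln(n0/n) = 2.746143
d = 2.746143 / 0.062 = 44.29 cm

44.29


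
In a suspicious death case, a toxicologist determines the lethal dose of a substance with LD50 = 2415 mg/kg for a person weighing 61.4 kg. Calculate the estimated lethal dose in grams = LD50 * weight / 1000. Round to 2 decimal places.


Lethal dose calculation:
Lethal dose = LD50 * body_weight / 1000
= 2415 * 61.4 / 1000
= 148281 / 1000
= 148.28 g

148.28


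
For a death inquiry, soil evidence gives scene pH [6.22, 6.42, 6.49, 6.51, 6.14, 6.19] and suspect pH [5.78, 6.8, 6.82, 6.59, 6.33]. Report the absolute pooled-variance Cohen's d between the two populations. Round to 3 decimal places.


Pooled-variance Cohen's d for soil pH comparison:
Scene mean = 37.97 / 6 = 6.328333
Suspect mean = 32.32 / 5 = 6.464
Scene sample variance s_s^2 = 0.026777
Suspect sample variance s_c^2 = 0.18533
Pooled variance = ((n_s-1)*s_s^2 + (n_c-1)*s_c^2) / (n_s + n_c - 2) = 0.097245
Pooled SD = sqrt(0.097245) = 0.311841
Mean difference = -0.135667
|d| = |-0.135667| / 0.311841 = 0.435

0.435


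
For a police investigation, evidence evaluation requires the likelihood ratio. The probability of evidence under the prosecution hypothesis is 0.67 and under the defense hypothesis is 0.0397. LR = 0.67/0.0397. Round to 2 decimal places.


Likelihood ratio calculation:
LR = P(E|Hp) / P(E|Hd)
LR = 0.67 / 0.0397
LR = 16.88

16.88


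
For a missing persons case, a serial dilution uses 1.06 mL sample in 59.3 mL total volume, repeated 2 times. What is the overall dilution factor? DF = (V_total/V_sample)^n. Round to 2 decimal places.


Dilution factor calculation:
Single dilution = V_total / V_sample = 59.3 / 1.06 ≈ 55.943396
Number of dilutions = 2
Total DF = (59.3 / 1.06)^2 (full precision, rounded at the end) = 3129.66

3129.66


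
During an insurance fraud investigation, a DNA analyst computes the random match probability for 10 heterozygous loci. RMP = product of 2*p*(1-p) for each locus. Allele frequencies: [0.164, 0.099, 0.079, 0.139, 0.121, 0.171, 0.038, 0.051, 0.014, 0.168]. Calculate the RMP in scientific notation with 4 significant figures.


Computing RMP for 10 loci:
Locus 1: 2 * 0.164 * 0.836 = 0.274208
Locus 2: 2 * 0.099 * 0.901 = 0.178398
Locus 3: 2 * 0.079 * 0.921 = 0.145518
Locus 4: 2 * 0.139 * 0.861 = 0.239358
Locus 5: 2 * 0.121 * 0.879 = 0.212718
Locus 6: 2 * 0.171 * 0.829 = 0.283518
Locus 7: 2 * 0.038 * 0.962 = 0.073112
Locus 8: 2 * 0.051 * 0.949 = 0.096798
Locus 9: 2 * 0.014 * 0.986 = 0.027608
Locus 10: 2 * 0.168 * 0.832 = 0.279552
RMP = 5.613e-09

5.613e-09


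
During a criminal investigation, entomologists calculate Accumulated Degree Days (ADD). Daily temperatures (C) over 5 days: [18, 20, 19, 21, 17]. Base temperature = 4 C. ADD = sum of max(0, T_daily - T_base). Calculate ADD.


Computing ADD day by day:
Day 1: max(0, 18 - 4) = 14
Day 2: max(0, 20 - 4) = 16
Day 3: max(0, 19 - 4) = 15
Day 4: max(0, 21 - 4) = 17
Day 5: max(0, 17 - 4) = 13
Total ADD = 75

75


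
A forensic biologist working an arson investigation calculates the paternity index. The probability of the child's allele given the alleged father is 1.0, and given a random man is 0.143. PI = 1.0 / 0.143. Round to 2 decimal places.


Paternity Index calculation:
PI = P(allele|father) / P(allele|random)
PI = 1.0 / 0.143
PI = 6.99

6.99


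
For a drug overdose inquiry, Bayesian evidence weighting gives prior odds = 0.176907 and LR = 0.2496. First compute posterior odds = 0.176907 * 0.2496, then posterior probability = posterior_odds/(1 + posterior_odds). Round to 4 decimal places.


Bayesian evidence evaluation:
Posterior odds = prior_odds * LR = 0.176907 * 0.2496 = 0.04415599
Posterior probability = posterior_odds / (1 + posterior_odds)
= 0.04415599 / (1 + 0.04415599)
= 0.04415599 / 1.04415599
= 0.0423

0.0423


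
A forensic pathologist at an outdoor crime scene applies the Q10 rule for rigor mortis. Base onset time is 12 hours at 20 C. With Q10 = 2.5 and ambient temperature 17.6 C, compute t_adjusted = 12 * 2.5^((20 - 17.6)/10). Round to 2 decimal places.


Rigor mortis time adjustment:
Exponent = (T_ref - T_actual) / 10 = (20 - 17.6) / 10 = 0.24
Q10 factor = 2.5^0.24 = 1.24596
t_adjusted = 12 * 1.24596 = 14.95 hours

14.95


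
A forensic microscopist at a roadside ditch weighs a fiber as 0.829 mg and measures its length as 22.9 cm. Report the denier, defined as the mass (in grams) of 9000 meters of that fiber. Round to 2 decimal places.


Denier calculation:
Mass in grams = 0.829 mg / 1000 = 0.000829 g
Length in meters = 22.9 cm / 100 = 0.229 m
Linear density = mass / length = 0.000829 / 0.229 = 0.00362009 g/m
Denier = (g/m) * 9000 = 0.00362009 * 9000 = 32.58

32.58


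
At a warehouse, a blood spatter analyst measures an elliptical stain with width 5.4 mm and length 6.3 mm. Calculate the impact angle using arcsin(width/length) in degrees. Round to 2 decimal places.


Blood spatter impact angle calculation:
width / length = 5.4 / 6.3 = 0.857143
angle = arcsin(0.857143)
angle = 59.00 degrees

59.00


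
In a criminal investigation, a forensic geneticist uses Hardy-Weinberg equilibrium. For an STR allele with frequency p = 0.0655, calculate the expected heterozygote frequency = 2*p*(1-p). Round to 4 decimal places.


Hardy-Weinberg heterozygote frequency:
q = 1 - p = 1 - 0.0655 = 0.9345
2pq = 2 * 0.0655 * 0.9345 = 0.1224

0.1224


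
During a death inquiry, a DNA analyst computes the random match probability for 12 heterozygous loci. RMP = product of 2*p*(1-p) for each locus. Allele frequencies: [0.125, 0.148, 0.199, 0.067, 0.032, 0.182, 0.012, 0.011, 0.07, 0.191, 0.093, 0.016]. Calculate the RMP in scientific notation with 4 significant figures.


Computing RMP for 12 loci:
Locus 1: 2 * 0.125 * 0.875 = 0.21875
Locus 2: 2 * 0.148 * 0.852 = 0.252192
Locus 3: 2 * 0.199 * 0.801 = 0.318798
Locus 4: 2 * 0.067 * 0.933 = 0.125022
Locus 5: 2 * 0.032 * 0.968 = 0.061952
Locus 6: 2 * 0.182 * 0.818 = 0.297752
Locus 7: 2 * 0.012 * 0.988 = 0.023712
Locus 8: 2 * 0.011 * 0.989 = 0.021758
Locus 9: 2 * 0.07 * 0.93 = 0.1302
Locus 10: 2 * 0.191 * 0.809 = 0.309038
Locus 11: 2 * 0.093 * 0.907 = 0.168702
Locus 12: 2 * 0.016 * 0.984 = 0.031488
RMP = 4.473e-12

4.473e-12


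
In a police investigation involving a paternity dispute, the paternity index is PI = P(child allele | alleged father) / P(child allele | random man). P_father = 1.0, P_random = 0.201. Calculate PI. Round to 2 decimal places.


Paternity Index calculation:
PI = P(allele|father) / P(allele|random)
PI = 1.0 / 0.201
PI = 4.98

4.98


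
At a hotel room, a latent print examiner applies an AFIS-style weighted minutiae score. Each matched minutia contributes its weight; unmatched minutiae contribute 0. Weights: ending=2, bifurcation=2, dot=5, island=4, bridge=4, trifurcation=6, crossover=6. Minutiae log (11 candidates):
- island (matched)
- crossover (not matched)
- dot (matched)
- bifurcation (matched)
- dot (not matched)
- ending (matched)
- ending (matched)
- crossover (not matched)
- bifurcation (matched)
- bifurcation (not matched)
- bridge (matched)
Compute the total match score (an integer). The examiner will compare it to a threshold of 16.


Weighted minutiae match score:
  island: matched, +4 (running total 4)
  crossover: not matched, +0
  dot: matched, +5 (running total 9)
  bifurcation: matched, +2 (running total 11)
  dot: not matched, +0
  ending: matched, +2 (running total 13)
  ending: matched, +2 (running total 15)
  crossover: not matched, +0
  bifurcation: matched, +2 (running total 17)
  bifurcation: not matched, +0
  bridge: matched, +4 (running total 21)
Total score = 21
Threshold = 16; verdict = identification

21


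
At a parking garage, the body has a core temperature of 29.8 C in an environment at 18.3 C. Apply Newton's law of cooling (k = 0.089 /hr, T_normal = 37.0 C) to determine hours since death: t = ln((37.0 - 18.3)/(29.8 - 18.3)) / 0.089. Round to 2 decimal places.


Using Newton's law of cooling:
t = ln((T_normal - T_ambient) / (T_body - T_ambient)) / k
T_normal - T_ambient = 18.7
T_body - T_ambient = 11.5
Ratio = 1.626087
ln(ratio) = 0.486177
t = 0.486177 / 0.089 = 5.46 hours

5.46


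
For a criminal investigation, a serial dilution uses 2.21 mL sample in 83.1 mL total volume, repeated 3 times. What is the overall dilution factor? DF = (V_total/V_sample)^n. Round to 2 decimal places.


Dilution factor calculation:
Single dilution = V_total / V_sample = 83.1 / 2.21 ≈ 37.60181
Number of dilutions = 3
Total DF = (83.1 / 2.21)^3 (full precision, rounded at the end) = 53165.05

53165.05


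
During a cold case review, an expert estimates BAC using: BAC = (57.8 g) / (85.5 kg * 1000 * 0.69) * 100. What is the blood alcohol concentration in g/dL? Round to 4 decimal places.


Applying the Widmark formula:
BAC = (dose_g / (body_wt * 1000 * r)) * 100
Denominator = 85.5 * 1000 * 0.69 = 58995
BAC = (57.8 / 58995) * 100
BAC = 0.0980 g/dL

0.0980


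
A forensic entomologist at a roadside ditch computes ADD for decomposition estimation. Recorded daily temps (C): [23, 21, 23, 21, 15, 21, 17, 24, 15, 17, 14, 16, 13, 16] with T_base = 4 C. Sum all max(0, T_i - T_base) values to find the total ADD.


Computing ADD day by day:
Day 1: max(0, 23 - 4) = 19
Day 2: max(0, 21 - 4) = 17
Day 3: max(0, 23 - 4) = 19
Day 4: max(0, 21 - 4) = 17
Day 5: max(0, 15 - 4) = 11
Day 6: max(0, 21 - 4) = 17
Day 7: max(0, 17 - 4) = 13
Day 8: max(0, 24 - 4) = 20
Day 9: max(0, 15 - 4) = 11
Day 10: max(0, 17 - 4) = 13
Day 11: max(0, 14 - 4) = 10
Day 12: max(0, 16 - 4) = 12
Day 13: max(0, 13 - 4) = 9
Day 14: max(0, 16 - 4) = 12
Total ADD = 200

200


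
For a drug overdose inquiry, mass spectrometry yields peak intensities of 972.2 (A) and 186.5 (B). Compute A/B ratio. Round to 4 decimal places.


Spectral peak ratio:
Peak A = 972.2 counts
Peak B = 186.5 counts
Ratio = 972.2 / 186.5 = 5.2129

5.2129


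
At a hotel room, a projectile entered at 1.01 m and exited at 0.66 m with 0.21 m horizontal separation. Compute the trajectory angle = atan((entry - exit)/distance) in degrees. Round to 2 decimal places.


Bullet trajectory angle:
Height difference = 1.01 - 0.66 = 0.35 m
angle = atan(0.35 / 0.21)
angle = atan(1.666667)
angle = 59.04 degrees

59.04


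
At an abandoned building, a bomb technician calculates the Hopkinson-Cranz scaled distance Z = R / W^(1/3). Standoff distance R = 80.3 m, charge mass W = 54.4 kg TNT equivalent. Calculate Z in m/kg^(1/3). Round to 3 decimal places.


Scaled distance calculation:
W^(1/3) = 54.4^(1/3) = 3.789073
Z = R / W^(1/3) = 80.3 / 3.789073
Z = 21.193 m/kg^(1/3)

21.193


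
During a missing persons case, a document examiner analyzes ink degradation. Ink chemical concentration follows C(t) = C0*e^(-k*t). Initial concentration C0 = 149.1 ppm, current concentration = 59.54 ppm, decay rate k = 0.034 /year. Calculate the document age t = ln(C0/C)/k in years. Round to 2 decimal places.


Document age estimation:
C0/C = 149.1 / 59.54 = 2.504199
ln(C0/C) = 0.917969
t = 0.917969 / 0.034 = 27.00 years

27.00


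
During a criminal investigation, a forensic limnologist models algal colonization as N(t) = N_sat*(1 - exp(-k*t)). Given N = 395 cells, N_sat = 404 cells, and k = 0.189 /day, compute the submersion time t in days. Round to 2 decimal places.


PMSI from diatom colonization curve:
N / N_sat = 395 / 404 = 0.977723
1 - N/N_sat = 0.022277
ln(1 - N/N_sat) = -3.804201
t = -ln(1 - N/N_sat) / k = -(-3.804201) / 0.189 = 20.13 days

20.13


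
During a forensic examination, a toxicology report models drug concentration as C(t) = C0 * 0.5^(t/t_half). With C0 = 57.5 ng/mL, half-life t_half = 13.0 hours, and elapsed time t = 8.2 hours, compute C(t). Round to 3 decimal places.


Drug concentration decay:
Number of half-lives = t / t_half = 8.2 / 13.0 = 0.630769
Decay factor = 0.5^0.630769 = 0.64583208
C(t) = 57.5 * 0.64583208 = 37.135 ng/mL

37.135


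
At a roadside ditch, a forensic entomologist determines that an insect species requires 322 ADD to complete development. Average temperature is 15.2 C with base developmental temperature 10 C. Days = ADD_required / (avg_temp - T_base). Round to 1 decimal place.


Insect development time:
Effective temperature = avg_temp - T_base = 15.2 - 10 = 5.2 C
Days = ADD / effective_temp = 322 / 5.2 = 61.9 days

61.9


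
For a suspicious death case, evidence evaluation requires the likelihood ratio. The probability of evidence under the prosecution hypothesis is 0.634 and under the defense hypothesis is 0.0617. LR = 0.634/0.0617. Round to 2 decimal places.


Likelihood ratio calculation:
LR = P(E|Hp) / P(E|Hd)
LR = 0.634 / 0.0617
LR = 10.28

10.28


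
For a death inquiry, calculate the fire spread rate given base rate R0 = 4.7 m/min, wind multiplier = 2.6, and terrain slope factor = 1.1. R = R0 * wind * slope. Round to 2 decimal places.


Fire spread rate calculation:
R = R0 * wind_factor * slope_factor
= 4.7 * 2.6 * 1.1
= 12.22 * 1.1
= 13.44 m/min

13.44


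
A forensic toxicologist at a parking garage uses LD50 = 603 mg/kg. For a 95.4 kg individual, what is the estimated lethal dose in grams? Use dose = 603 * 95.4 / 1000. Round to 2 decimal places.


Lethal dose calculation:
Lethal dose = LD50 * body_weight / 1000
= 603 * 95.4 / 1000
= 57526.2 / 1000
= 57.53 g

57.53


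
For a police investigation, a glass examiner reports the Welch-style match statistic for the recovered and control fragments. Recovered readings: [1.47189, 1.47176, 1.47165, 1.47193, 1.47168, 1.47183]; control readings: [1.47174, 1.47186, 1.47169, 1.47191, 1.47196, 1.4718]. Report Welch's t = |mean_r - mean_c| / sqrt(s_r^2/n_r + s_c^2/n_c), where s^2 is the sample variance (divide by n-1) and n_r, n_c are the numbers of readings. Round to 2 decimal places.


Welch's t-criterion for glass RI comparison:
Recovered mean = sum / n_r = 8.83074 / 6 = 1.47179
Control mean = sum / n_c = 8.83096 / 6 = 1.4718267
Recovered sample variance s_r^2 = 1.276e-08
Control sample variance s_c^2 = 1.05467e-08
Welch SE (unpooled) = sqrt(s_r^2/n_r + s_c^2/n_c) = sqrt(2.12667e-09 + 1.75778e-09) = sqrt(3.88445e-09) = 6.23254e-05
|mean_r - mean_c| = 3.66667e-05
t = 3.66667e-05 / 6.23254e-05 = 0.59

0.59


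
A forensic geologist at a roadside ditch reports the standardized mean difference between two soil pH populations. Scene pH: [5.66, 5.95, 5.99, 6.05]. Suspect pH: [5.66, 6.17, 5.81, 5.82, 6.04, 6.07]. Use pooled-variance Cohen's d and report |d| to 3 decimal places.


Pooled-variance Cohen's d for soil pH comparison:
Scene mean = 23.65 / 4 = 5.9125
Suspect mean = 35.57 / 6 = 5.928333
Scene sample variance s_s^2 = 0.030025
Suspect sample variance s_c^2 = 0.037737
Pooled variance = ((n_s-1)*s_s^2 + (n_c-1)*s_c^2) / (n_s + n_c - 2) = 0.034845
Pooled SD = sqrt(0.034845) = 0.186668
Mean difference = -0.015833
|d| = |-0.015833| / 0.186668 = 0.085

0.085


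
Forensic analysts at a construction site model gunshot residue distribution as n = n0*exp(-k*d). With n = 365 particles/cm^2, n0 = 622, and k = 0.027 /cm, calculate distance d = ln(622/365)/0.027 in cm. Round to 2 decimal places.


GSR distance calculation:
n0/n = 622 / 365 = 1.70411
ln(n0/n) = 0.533043
d = 0.533043 / 0.027 = 19.74 cm

19.74


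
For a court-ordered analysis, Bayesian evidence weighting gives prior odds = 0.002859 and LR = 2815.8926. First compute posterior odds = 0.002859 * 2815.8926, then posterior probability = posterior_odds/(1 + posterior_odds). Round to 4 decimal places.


Bayesian evidence evaluation:
Posterior odds = prior_odds * LR = 0.002859 * 2815.8926 = 8.050637
Posterior probability = posterior_odds / (1 + posterior_odds)
= 8.050637 / (1 + 8.050637)
= 8.050637 / 9.050637
= 0.8895

0.8895


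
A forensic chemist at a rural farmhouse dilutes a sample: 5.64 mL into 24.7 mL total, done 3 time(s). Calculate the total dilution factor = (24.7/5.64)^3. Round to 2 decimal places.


Dilution factor calculation:
Single dilution = V_total / V_sample = 24.7 / 5.64 ≈ 4.379433
Number of dilutions = 3
Total DF = (24.7 / 5.64)^3 (full precision, rounded at the end) = 84.00

84.00


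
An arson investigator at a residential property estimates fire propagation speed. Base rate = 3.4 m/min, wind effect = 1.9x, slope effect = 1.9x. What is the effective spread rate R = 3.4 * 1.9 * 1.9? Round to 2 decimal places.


Fire spread rate calculation:
R = R0 * wind_factor * slope_factor
= 3.4 * 1.9 * 1.9
= 6.46 * 1.9
= 12.27 m/min

12.27


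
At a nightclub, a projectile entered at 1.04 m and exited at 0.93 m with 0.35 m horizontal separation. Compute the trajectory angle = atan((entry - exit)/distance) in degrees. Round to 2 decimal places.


Bullet trajectory angle:
Height difference = 1.04 - 0.93 = 0.11 m
angle = atan(0.11 / 0.35)
angle = atan(0.314286)
angle = 17.45 degrees

17.45


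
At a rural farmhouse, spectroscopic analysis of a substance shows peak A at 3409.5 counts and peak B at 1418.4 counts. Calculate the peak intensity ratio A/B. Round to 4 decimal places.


Spectral peak ratio:
Peak A = 3409.5 counts
Peak B = 1418.4 counts
Ratio = 3409.5 / 1418.4 = 2.4038

2.4038


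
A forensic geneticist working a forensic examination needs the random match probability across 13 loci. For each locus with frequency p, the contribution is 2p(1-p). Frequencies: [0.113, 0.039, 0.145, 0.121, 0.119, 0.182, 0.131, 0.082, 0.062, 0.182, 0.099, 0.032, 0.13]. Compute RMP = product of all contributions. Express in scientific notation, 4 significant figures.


Computing RMP for 13 loci:
Locus 1: 2 * 0.113 * 0.887 = 0.200462
Locus 2: 2 * 0.039 * 0.961 = 0.074958
Locus 3: 2 * 0.145 * 0.855 = 0.24795
Locus 4: 2 * 0.121 * 0.879 = 0.212718
Locus 5: 2 * 0.119 * 0.881 = 0.209678
Locus 6: 2 * 0.182 * 0.818 = 0.297752
Locus 7: 2 * 0.131 * 0.869 = 0.227678
Locus 8: 2 * 0.082 * 0.918 = 0.150552
Locus 9: 2 * 0.062 * 0.938 = 0.116312
Locus 10: 2 * 0.182 * 0.818 = 0.297752
Locus 11: 2 * 0.099 * 0.901 = 0.178398
Locus 12: 2 * 0.032 * 0.968 = 0.061952
Locus 13: 2 * 0.13 * 0.87 = 0.2262
RMP = 1.468e-10

1.468e-10


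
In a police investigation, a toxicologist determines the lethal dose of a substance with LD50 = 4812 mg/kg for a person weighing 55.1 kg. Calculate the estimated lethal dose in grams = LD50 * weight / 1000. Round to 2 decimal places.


Lethal dose calculation:
Lethal dose = LD50 * body_weight / 1000
= 4812 * 55.1 / 1000
= 265141.2 / 1000
= 265.14 g

265.14


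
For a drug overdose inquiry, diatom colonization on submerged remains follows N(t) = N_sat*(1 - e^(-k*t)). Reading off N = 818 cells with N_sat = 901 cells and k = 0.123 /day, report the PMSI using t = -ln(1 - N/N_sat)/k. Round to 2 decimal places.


PMSI from diatom colonization curve:
N / N_sat = 818 / 901 = 0.90788
1 - N/N_sat = 0.09212
ln(1 - N/N_sat) = -2.384663
t = -ln(1 - N/N_sat) / k = -(-2.384663) / 0.123 = 19.39 days

19.39


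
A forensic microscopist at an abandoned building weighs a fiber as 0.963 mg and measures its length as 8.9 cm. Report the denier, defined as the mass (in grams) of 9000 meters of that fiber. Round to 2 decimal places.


Denier calculation:
Mass in grams = 0.963 mg / 1000 = 0.000963 g
Length in meters = 8.9 cm / 100 = 0.089 m
Linear density = mass / length = 0.000963 / 0.089 = 0.01082022 g/m
Denier = (g/m) * 9000 = 0.01082022 * 9000 = 97.38

97.38


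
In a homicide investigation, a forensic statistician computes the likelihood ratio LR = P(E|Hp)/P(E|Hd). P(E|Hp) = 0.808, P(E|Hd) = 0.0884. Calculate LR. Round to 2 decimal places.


Likelihood ratio calculation:
LR = P(E|Hp) / P(E|Hd)
LR = 0.808 / 0.0884
LR = 9.14

9.14


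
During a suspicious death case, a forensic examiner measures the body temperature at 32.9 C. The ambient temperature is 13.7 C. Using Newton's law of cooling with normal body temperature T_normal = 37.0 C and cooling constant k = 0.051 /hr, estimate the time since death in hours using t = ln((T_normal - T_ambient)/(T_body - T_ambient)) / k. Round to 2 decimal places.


Using Newton's law of cooling:
t = ln((T_normal - T_ambient) / (T_body - T_ambient)) / k
T_normal - T_ambient = 23.3
T_body - T_ambient = 19.2
Ratio = 1.213542
ln(ratio) = 0.193543
t = 0.193543 / 0.051 = 3.79 hours

3.79


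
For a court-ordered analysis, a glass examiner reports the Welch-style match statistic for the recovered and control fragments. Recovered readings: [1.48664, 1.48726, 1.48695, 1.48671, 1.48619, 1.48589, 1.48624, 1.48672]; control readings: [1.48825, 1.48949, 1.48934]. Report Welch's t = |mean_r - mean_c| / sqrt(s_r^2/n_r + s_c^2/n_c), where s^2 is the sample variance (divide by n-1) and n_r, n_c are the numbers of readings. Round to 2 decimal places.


Welch's t-criterion for glass RI comparison:
Recovered mean = sum / n_r = 11.8926 / 8 = 1.486575
Control mean = sum / n_c = 4.46708 / 3 = 1.4890267
Recovered sample variance s_r^2 = 1.97571e-07
Control sample variance s_c^2 = 4.58033e-07
Welch SE (unpooled) = sqrt(s_r^2/n_r + s_c^2/n_c) = sqrt(2.46964e-08 + 1.52678e-07) = sqrt(1.77374e-07) = 0.000421158
|mean_r - mean_c| = 0.00245167
t = 0.00245167 / 0.000421158 = 5.82

5.82


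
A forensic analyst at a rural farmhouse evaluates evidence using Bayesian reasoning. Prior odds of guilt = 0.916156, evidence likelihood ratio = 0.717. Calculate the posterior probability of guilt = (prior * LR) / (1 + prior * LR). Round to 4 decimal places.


Bayesian evidence evaluation:
Posterior odds = prior_odds * LR = 0.916156 * 0.717 = 0.6568839
Posterior probability = posterior_odds / (1 + posterior_odds)
= 0.6568839 / (1 + 0.6568839)
= 0.6568839 / 1.6568839
= 0.3965

0.3965


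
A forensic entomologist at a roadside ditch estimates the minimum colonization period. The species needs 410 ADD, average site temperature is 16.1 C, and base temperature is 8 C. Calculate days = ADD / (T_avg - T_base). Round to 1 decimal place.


Insect development time:
Effective temperature = avg_temp - T_base = 16.1 - 8 = 8.1 C
Days = ADD / effective_temp = 410 / 8.1 = 50.6 days

50.6


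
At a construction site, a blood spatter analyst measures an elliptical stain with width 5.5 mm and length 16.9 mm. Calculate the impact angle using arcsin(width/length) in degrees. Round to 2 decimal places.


Blood spatter impact angle calculation:
width / length = 5.5 / 16.9 = 0.325444
angle = arcsin(0.325444)
angle = 18.99 degrees

18.99


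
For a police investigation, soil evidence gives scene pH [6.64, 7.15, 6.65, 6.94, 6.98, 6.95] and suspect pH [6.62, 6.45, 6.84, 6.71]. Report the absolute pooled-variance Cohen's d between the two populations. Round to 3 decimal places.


Pooled-variance Cohen's d for soil pH comparison:
Scene mean = 41.31 / 6 = 6.885
Suspect mean = 26.62 / 4 = 6.655
Scene sample variance s_s^2 = 0.04035
Suspect sample variance s_c^2 = 0.026833
Pooled variance = ((n_s-1)*s_s^2 + (n_c-1)*s_c^2) / (n_s + n_c - 2) = 0.035281
Pooled SD = sqrt(0.035281) = 0.187832
Mean difference = 0.23
|d| = |0.23| / 0.187832 = 1.224

1.224


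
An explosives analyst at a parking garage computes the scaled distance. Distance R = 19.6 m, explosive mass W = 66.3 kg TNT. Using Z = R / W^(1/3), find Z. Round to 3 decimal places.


Scaled distance calculation:
W^(1/3) = 66.3^(1/3) = 4.047354
Z = R / W^(1/3) = 19.6 / 4.047354
Z = 4.843 m/kg^(1/3)

4.843


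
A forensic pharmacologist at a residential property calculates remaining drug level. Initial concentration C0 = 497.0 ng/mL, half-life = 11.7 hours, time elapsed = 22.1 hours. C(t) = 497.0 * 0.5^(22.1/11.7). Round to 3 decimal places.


Drug concentration decay:
Number of half-lives = t / t_half = 22.1 / 11.7 = 1.888889
Decay factor = 0.5^1.888889 = 0.27001491
C(t) = 497.0 * 0.27001491 = 134.197 ng/mL

134.197


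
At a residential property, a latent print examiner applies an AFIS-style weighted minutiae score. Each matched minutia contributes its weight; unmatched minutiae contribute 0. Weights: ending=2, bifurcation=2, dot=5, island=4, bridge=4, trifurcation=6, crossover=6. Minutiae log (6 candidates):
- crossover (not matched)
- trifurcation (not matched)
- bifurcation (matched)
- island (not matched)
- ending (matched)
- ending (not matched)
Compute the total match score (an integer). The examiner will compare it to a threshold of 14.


Weighted minutiae match score:
  crossover: not matched, +0
  trifurcation: not matched, +0
  bifurcation: matched, +2 (running total 2)
  island: not matched, +0
  ending: matched, +2 (running total 4)
  ending: not matched, +0
Total score = 4
Threshold = 14; verdict = inconclusive

4


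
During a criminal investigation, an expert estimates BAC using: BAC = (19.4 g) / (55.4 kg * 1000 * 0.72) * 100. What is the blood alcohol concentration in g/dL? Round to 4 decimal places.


Applying the Widmark formula:
BAC = (dose_g / (body_wt * 1000 * r)) * 100
Denominator = 55.4 * 1000 * 0.72 = 39888
BAC = (19.4 / 39888) * 100
BAC = 0.0486 g/dL

0.0486


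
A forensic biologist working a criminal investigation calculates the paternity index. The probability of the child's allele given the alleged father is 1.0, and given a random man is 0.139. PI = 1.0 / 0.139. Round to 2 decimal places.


Paternity Index calculation:
PI = P(allele|father) / P(allele|random)
PI = 1.0 / 0.139
PI = 7.19

7.19


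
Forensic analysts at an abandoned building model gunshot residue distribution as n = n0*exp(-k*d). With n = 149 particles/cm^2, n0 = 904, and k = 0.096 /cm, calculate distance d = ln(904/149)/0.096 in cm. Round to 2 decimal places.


GSR distance calculation:
n0/n = 904 / 149 = 6.067114
ln(n0/n) = 1.802883
d = 1.802883 / 0.096 = 18.78 cm

18.78


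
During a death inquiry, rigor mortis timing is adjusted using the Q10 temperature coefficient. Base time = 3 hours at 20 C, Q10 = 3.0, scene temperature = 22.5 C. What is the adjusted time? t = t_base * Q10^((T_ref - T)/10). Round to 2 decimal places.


Rigor mortis time adjustment:
Exponent = (T_ref - T_actual) / 10 = (20 - 22.5) / 10 = -0.25
Q10 factor = 3.0^-0.25 = 0.75984
t_adjusted = 3 * 0.75984 = 2.28 hours

2.28


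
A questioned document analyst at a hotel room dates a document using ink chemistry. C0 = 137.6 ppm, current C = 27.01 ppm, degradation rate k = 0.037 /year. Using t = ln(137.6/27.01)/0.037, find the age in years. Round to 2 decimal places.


Document age estimation:
C0/C = 137.6 / 27.01 = 5.094409
ln(C0/C) = 1.628144
t = 1.628144 / 0.037 = 44.00 years

44.00


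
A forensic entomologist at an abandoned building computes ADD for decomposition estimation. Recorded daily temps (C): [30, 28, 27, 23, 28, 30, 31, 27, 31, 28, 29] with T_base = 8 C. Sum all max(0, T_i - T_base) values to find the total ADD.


Computing ADD day by day:
Day 1: max(0, 30 - 8) = 22
Day 2: max(0, 28 - 8) = 20
Day 3: max(0, 27 - 8) = 19
Day 4: max(0, 23 - 8) = 15
Day 5: max(0, 28 - 8) = 20
Day 6: max(0, 30 - 8) = 22
Day 7: max(0, 31 - 8) = 23
Day 8: max(0, 27 - 8) = 19
Day 9: max(0, 31 - 8) = 23
Day 10: max(0, 28 - 8) = 20
Day 11: max(0, 29 - 8) = 21
Total ADD = 224

224


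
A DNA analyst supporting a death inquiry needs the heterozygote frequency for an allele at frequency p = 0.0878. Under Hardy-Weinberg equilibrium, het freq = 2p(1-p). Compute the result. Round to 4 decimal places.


Hardy-Weinberg heterozygote frequency:
q = 1 - p = 1 - 0.0878 = 0.9122
2pq = 2 * 0.0878 * 0.9122 = 0.1602

0.1602


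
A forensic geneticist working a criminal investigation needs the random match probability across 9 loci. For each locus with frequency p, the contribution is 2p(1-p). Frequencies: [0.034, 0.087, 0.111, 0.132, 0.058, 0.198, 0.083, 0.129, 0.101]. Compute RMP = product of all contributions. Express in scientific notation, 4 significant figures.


Computing RMP for 9 loci:
Locus 1: 2 * 0.034 * 0.966 = 0.065688
Locus 2: 2 * 0.087 * 0.913 = 0.158862
Locus 3: 2 * 0.111 * 0.889 = 0.197358
Locus 4: 2 * 0.132 * 0.868 = 0.229152
Locus 5: 2 * 0.058 * 0.942 = 0.109272
Locus 6: 2 * 0.198 * 0.802 = 0.317592
Locus 7: 2 * 0.083 * 0.917 = 0.152222
Locus 8: 2 * 0.129 * 0.871 = 0.224718
Locus 9: 2 * 0.101 * 0.899 = 0.181598
RMP = 1.017e-07

1.017e-07


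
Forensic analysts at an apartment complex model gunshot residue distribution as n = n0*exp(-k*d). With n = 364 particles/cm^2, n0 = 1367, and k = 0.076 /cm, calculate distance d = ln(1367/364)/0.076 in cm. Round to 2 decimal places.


GSR distance calculation:
n0/n = 1367 / 364 = 3.755495
ln(n0/n) = 1.32322
d = 1.32322 / 0.076 = 17.41 cm

17.41


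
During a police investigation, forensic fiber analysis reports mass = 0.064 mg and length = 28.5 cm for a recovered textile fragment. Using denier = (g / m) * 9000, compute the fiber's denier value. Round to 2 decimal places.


Denier calculation:
Mass in grams = 0.064 mg / 1000 = 0.000064 g
Length in meters = 28.5 cm / 100 = 0.285 m
Linear density = mass / length = 0.000064 / 0.285 = 0.00022456 g/m
Denier = (g/m) * 9000 = 0.00022456 * 9000 = 2.02

2.02


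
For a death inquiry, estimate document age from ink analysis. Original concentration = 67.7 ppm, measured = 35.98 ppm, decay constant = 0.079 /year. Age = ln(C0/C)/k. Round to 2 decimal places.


Document age estimation:
C0/C = 67.7 / 35.98 = 1.881601
ln(C0/C) = 0.632123
t = 0.632123 / 0.079 = 8.00 years

8.00


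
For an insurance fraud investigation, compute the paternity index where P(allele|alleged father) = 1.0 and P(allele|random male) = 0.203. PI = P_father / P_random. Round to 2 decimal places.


Paternity Index calculation:
PI = P(allele|father) / P(allele|random)
PI = 1.0 / 0.203
PI = 4.93

4.93


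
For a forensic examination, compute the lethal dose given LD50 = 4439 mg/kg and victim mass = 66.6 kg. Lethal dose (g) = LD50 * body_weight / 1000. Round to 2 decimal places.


Lethal dose calculation:
Lethal dose = LD50 * body_weight / 1000
= 4439 * 66.6 / 1000
= 295637.4 / 1000
= 295.64 g

295.64


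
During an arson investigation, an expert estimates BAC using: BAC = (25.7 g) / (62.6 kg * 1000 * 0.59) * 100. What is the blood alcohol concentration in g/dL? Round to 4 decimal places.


Applying the Widmark formula:
BAC = (dose_g / (body_wt * 1000 * r)) * 100
Denominator = 62.6 * 1000 * 0.59 = 36934
BAC = (25.7 / 36934) * 100
BAC = 0.0696 g/dL

0.0696


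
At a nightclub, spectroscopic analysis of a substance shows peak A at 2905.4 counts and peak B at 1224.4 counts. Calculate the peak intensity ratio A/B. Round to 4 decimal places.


Spectral peak ratio:
Peak A = 2905.4 counts
Peak B = 1224.4 counts
Ratio = 2905.4 / 1224.4 = 2.3729

2.3729


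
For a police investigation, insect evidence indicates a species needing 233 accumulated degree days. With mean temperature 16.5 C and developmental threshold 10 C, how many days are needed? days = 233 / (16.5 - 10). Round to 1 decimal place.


Insect development time:
Effective temperature = avg_temp - T_base = 16.5 - 10 = 6.5 C
Days = ADD / effective_temp = 233 / 6.5 = 35.8 days

35.8


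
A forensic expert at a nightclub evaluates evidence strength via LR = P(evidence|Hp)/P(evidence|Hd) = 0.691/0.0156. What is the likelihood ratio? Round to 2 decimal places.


Likelihood ratio calculation:
LR = P(E|Hp) / P(E|Hd)
LR = 0.691 / 0.0156
LR = 44.29

44.29


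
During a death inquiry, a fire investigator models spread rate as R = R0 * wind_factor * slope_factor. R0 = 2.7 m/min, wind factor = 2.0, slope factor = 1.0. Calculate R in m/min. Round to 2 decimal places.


Fire spread rate calculation:
R = R0 * wind_factor * slope_factor
= 2.7 * 2.0 * 1.0
= 5.4 * 1.0
= 5.40 m/min

5.40


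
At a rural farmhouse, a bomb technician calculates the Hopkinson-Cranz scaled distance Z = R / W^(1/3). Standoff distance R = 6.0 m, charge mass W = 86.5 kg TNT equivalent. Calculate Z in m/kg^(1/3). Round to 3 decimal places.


Scaled distance calculation:
W^(1/3) = 86.5^(1/3) = 4.422543
Z = R / W^(1/3) = 6.0 / 4.422543
Z = 1.357 m/kg^(1/3)

1.357


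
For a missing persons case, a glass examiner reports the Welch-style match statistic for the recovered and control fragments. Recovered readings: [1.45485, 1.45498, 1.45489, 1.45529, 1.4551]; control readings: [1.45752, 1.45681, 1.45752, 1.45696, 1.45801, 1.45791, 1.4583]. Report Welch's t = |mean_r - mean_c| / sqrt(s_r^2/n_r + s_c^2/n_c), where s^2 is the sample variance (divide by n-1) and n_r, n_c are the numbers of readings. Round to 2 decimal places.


Welch's t-criterion for glass RI comparison:
Recovered mean = sum / n_r = 7.27511 / 5 = 1.455022
Control mean = sum / n_c = 10.20303 / 7 = 1.4575757
Recovered sample variance s_r^2 = 3.167e-08
Control sample variance s_c^2 = 2.99429e-07
Welch SE (unpooled) = sqrt(s_r^2/n_r + s_c^2/n_c) = sqrt(6.334e-09 + 4.27755e-08) = sqrt(4.91095e-08) = 0.000221607
|mean_r - mean_c| = 0.00255371
t = 0.00255371 / 0.000221607 = 11.52

11.52
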